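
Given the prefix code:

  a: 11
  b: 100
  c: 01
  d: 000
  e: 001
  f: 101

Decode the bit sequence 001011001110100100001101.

Read left to right; each codeword is recognised as soon as it completes (prefix code):
  001→e | 01→c | 100→b | 11→a | 101→f | 001→e | 000→d | 01→c | 101→f
Decoded message: ecbafedcf

ecbafedcf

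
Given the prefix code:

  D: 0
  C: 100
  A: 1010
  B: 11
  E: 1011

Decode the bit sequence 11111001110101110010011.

Read left to right; each codeword is recognised as soon as it completes (prefix code):
  11→B | 11→B | 100→C | 11→B | 1010→A | 11→B | 100→C | 100→C | 11→B
Decoded message: BBCBABCCB

BBCBABCCB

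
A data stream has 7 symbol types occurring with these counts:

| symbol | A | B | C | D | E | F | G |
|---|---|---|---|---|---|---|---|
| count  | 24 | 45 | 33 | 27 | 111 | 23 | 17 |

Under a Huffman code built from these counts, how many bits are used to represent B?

Repeatedly merge the two smallest:
combine G(17), F(23) → 40
combine A(24), D(27) → 51
combine C(33), 40 → 73
combine B(45), 51 → 96
combine 73, 96 → 169
combine E(111), 169 → 280
B sits 3 levels below the root, so its codeword is 3 bits.

3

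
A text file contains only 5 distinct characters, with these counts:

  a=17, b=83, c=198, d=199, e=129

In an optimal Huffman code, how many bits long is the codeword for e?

2

Huffman merges, smallest pair first:
a(17) + b(83) → 100
100 + e(129) → 229
c(198) + d(199) → 397
229 + 397 → 626
The subtree containing e is merged 2 times, so code length = 2.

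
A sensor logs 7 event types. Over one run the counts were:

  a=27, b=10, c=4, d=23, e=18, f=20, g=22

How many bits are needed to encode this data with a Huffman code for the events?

Merge the two smallest weights repeatedly:
combine c(4), b(10) → 14
combine 14, e(18) → 32
combine f(20), g(22) → 42
combine d(23), a(27) → 50
combine 32, 42 → 74
combine 50, 74 → 124
Total encoded bits = sum of merged weights = 14 + 32 + 42 + 50 + 74 + 124 = 336.

336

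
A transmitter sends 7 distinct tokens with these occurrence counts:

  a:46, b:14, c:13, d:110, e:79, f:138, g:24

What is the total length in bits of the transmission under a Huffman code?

1023

Merge the two smallest weights repeatedly:
merge c(13) and b(14): 27
merge g(24) and 27: 51
merge a(46) and 51: 97
merge e(79) and 97: 176
merge d(110) and f(138): 248
merge 176 and 248: 424
Total encoded bits = sum of merged weights = 27 + 51 + 97 + 176 + 248 + 424 = 1023.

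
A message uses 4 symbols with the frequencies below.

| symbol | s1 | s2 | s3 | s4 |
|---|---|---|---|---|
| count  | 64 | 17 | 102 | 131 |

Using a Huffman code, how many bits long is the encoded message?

Merge the two smallest weights repeatedly:
combine s2(17), s1(64) → 81
combine 81, s3(102) → 183
combine s4(131), 183 → 314
Each symbol's bit-cost is frequency × depth; summing gives 578 bits (equivalently 81 + 183 + 314).

578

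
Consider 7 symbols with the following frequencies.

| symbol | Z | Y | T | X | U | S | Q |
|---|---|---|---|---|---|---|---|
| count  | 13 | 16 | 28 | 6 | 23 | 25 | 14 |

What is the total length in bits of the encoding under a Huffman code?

341

Build the Huffman tree bottom-up:
X(6) + Z(13) → 19
Q(14) + Y(16) → 30
19 + U(23) → 42
S(25) + T(28) → 53
30 + 42 → 72
53 + 72 → 125
Each symbol's bit-cost is frequency × depth; summing gives 341 bits (equivalently 19 + 30 + 42 + 53 + 72 + 125).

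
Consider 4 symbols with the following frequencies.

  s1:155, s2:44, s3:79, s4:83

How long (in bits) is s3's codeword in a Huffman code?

Repeatedly merge the two smallest:
s2(44) + s3(79) → 123
s4(83) + 123 → 206
s1(155) + 206 → 361
s3 sits 3 levels below the root, so its codeword is 3 bits.

3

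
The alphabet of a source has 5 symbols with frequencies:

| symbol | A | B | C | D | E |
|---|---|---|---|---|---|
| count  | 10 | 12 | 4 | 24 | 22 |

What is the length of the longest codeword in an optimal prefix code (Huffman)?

Merge the two lowest-weight nodes at each step:
merge C(4) and A(10): 14
merge B(12) and 14: 26
merge E(22) and D(24): 46
merge 26 and 46: 72
Maximum depth reached is 3.

3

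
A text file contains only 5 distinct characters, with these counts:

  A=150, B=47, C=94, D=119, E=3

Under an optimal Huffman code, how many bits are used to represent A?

1

Repeatedly merge the two smallest:
merge E(3) and B(47): 50
merge 50 and C(94): 144
merge D(119) and 144: 263
merge A(150) and 263: 413
A is a child of the root — depth 1, so its codeword is a single bit.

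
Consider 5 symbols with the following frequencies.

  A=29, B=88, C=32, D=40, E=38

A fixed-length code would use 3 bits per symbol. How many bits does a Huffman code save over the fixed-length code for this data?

Fixed-length: 3 bits × 227 symbols = 681 bits.
Huffman merges:
A(29) + C(32) → 61
E(38) + D(40) → 78
61 + 78 → 139
B(88) + 139 → 227
Huffman total = 61 + 78 + 139 + 227 = 505 bits.
Saving = 681 − 505 = 176 bits.

176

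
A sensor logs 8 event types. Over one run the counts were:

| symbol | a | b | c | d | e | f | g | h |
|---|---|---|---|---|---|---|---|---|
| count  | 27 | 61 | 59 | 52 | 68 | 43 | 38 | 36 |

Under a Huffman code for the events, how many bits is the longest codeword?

4

Merge the two lowest-weight nodes at each step:
combine a(27), h(36) → 63
combine g(38), f(43) → 81
combine d(52), c(59) → 111
combine b(61), 63 → 124
combine e(68), 81 → 149
combine 111, 124 → 235
combine 149, 235 → 384
The first pair merged (a, h) ends up deepest, at depth 4.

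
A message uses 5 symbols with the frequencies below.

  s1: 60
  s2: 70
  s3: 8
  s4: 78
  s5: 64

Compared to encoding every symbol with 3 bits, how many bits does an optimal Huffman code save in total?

212

Fixed-length: 3 bits × 280 symbols = 840 bits.
Huffman merges:
merge s3(8) and s1(60): 68
merge s5(64) and 68: 132
merge s2(70) and s4(78): 148
merge 132 and 148: 280
Huffman total = 68 + 132 + 148 + 280 = 628 bits.
Saving = 840 − 628 = 212 bits.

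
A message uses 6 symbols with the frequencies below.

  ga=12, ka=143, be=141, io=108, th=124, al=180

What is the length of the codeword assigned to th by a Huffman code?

Huffman merges, smallest pair first:
merge ga(12) and io(108): 120
merge 120 and th(124): 244
merge be(141) and ka(143): 284
merge al(180) and 244: 424
merge 284 and 424: 708
th sits 3 levels below the root, so its codeword is 3 bits.

3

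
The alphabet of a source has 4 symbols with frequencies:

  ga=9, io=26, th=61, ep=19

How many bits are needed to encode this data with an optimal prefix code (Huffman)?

197

Build the Huffman tree bottom-up:
combine ga(9), ep(19) → 28
combine io(26), 28 → 54
combine 54, th(61) → 115
The encoded length is the sum of every internal node's weight: 28 + 54 + 115 = 197 bits.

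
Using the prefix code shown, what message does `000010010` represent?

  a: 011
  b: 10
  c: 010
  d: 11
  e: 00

eebc

Read left to right; each codeword is recognised as soon as it completes (prefix code):
  00→e | 00→e | 10→b | 010→c
Decoded message: eebc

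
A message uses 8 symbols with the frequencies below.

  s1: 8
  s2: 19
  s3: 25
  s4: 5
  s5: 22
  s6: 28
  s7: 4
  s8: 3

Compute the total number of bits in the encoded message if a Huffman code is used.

Greedily combine the two least-frequent nodes:
combine s8(3), s7(4) → 7
combine s4(5), 7 → 12
combine s1(8), 12 → 20
combine s2(19), 20 → 39
combine s5(22), s3(25) → 47
combine s6(28), 39 → 67
combine 47, 67 → 114
The encoded length is the sum of every internal node's weight: 7 + 12 + 20 + 39 + 47 + 67 + 114 = 306 bits.

306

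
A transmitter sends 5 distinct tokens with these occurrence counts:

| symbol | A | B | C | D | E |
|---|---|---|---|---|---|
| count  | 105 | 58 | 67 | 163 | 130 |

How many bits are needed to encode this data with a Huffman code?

1171

Build the Huffman tree bottom-up:
B(58) + C(67) → 125
A(105) + 125 → 230
E(130) + D(163) → 293
230 + 293 → 523
The encoded length is the sum of every internal node's weight: 125 + 230 + 293 + 523 = 1171 bits.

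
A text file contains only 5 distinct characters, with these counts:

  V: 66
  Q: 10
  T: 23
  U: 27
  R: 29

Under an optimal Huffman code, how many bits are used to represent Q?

3

Repeatedly merge the two smallest:
merge Q(10) and T(23): 33
merge U(27) and R(29): 56
merge 33 and 56: 89
merge V(66) and 89: 155
Q's leaf is at depth 3, giving a 3-bit codeword.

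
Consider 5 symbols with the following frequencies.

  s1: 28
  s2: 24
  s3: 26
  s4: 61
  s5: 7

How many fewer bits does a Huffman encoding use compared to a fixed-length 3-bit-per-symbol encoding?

122

Fixed-length: 3 bits × 146 symbols = 438 bits.
Huffman merges:
s5(7) + s2(24) → 31
s3(26) + s1(28) → 54
31 + 54 → 85
s4(61) + 85 → 146
Huffman total = 31 + 54 + 85 + 146 = 316 bits.
Saving = 438 − 316 = 122 bits.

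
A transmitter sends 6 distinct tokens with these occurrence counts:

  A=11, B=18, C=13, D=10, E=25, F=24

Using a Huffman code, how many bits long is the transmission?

254

Greedily combine the two least-frequent nodes:
D(10) + A(11) → 21
C(13) + B(18) → 31
21 + F(24) → 45
E(25) + 31 → 56
45 + 56 → 101
The encoded length is the sum of every internal node's weight: 21 + 31 + 45 + 56 + 101 = 254 bits.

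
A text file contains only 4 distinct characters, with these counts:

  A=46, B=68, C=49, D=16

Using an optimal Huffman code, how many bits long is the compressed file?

Build the Huffman tree bottom-up:
merge D(16) and A(46): 62
merge C(49) and 62: 111
merge B(68) and 111: 179
Total encoded bits = sum of merged weights = 62 + 111 + 179 = 352.

352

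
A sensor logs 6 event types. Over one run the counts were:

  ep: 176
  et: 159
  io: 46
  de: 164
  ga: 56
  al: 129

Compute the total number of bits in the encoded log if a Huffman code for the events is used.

1793

Greedily combine the two least-frequent nodes:
merge io(46) and ga(56): 102
merge 102 and al(129): 231
merge et(159) and de(164): 323
merge ep(176) and 231: 407
merge 323 and 407: 730
Each symbol's bit-cost is frequency × depth; summing gives 1793 bits (equivalently 102 + 231 + 323 + 407 + 730).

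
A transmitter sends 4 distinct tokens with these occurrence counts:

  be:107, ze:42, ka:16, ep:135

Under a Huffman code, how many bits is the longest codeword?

Merge the two lowest-weight nodes at each step:
merge ka(16) and ze(42): 58
merge 58 and be(107): 165
merge ep(135) and 165: 300
The first pair merged (ka, ze) ends up deepest, at depth 3.

3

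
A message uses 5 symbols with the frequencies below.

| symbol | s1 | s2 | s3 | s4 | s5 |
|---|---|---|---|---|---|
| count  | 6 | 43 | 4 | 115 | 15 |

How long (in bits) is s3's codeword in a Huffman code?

4

Huffman merges, smallest pair first:
merge s3(4) and s1(6): 10
merge 10 and s5(15): 25
merge 25 and s2(43): 68
merge 68 and s4(115): 183
The subtree containing s3 is merged 4 times, so code length = 4.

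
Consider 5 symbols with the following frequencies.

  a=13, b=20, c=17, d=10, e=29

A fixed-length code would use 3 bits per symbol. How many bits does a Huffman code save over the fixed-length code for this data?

Fixed-length: 3 bits × 89 symbols = 267 bits.
Huffman merges:
d(10) + a(13) → 23
c(17) + b(20) → 37
23 + e(29) → 52
37 + 52 → 89
Huffman total = 23 + 37 + 52 + 89 = 201 bits.
Saving = 267 − 201 = 66 bits.

66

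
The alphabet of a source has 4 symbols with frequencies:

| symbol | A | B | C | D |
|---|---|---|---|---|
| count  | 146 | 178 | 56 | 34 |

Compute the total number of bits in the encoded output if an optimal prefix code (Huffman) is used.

740

Greedily combine the two least-frequent nodes:
combine D(34), C(56) → 90
combine 90, A(146) → 236
combine B(178), 236 → 414
The encoded length is the sum of every internal node's weight: 90 + 236 + 414 = 740 bits.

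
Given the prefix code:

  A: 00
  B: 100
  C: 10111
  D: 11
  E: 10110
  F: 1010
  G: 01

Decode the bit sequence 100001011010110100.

BAEEB

Read left to right; each codeword is recognised as soon as it completes (prefix code):
  100→B | 00→A | 10110→E | 10110→E | 100→B
Decoded message: BAEEB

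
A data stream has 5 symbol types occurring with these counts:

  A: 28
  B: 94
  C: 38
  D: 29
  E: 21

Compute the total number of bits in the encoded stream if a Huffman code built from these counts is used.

442

Build the Huffman tree bottom-up:
E(21) + A(28) → 49
D(29) + C(38) → 67
49 + 67 → 116
B(94) + 116 → 210
Each symbol's bit-cost is frequency × depth; summing gives 442 bits (equivalently 49 + 67 + 116 + 210).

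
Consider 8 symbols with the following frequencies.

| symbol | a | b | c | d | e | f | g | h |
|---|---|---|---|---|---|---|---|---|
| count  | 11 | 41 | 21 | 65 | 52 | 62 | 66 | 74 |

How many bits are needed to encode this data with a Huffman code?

Build the Huffman tree bottom-up:
combine a(11), c(21) → 32
combine 32, b(41) → 73
combine e(52), f(62) → 114
combine d(65), g(66) → 131
combine 73, h(74) → 147
combine 114, 131 → 245
combine 147, 245 → 392
Each symbol's bit-cost is frequency × depth; summing gives 1134 bits (equivalently 32 + 73 + 114 + 131 + 147 + 245 + 392).

1134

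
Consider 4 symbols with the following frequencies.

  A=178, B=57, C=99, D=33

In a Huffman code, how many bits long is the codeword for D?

3

Build the tree from the bottom:
merge D(33) and B(57): 90
merge 90 and C(99): 189
merge A(178) and 189: 367
D's leaf is at depth 3, giving a 3-bit codeword.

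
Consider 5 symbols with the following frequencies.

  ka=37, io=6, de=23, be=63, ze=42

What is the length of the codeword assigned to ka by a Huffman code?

Huffman merges, smallest pair first:
combine io(6), de(23) → 29
combine 29, ka(37) → 66
combine ze(42), be(63) → 105
combine 66, 105 → 171
ka sits 2 levels below the root, so its codeword is 2 bits.

2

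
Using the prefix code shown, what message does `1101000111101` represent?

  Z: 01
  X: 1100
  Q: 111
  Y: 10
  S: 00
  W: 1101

WSZQZ

Read left to right; each codeword is recognised as soon as it completes (prefix code):
  1101→W | 00→S | 01→Z | 111→Q | 01→Z
Decoded message: WSZQZ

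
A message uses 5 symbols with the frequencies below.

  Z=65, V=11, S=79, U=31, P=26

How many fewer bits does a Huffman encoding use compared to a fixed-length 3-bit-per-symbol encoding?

Fixed-length: 3 bits × 212 symbols = 636 bits.
Huffman merges:
merge V(11) and P(26): 37
merge U(31) and 37: 68
merge Z(65) and 68: 133
merge S(79) and 133: 212
Huffman total = 37 + 68 + 133 + 212 = 450 bits.
Saving = 636 − 450 = 186 bits.

186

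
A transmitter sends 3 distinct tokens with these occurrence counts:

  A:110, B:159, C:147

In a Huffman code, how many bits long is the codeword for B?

1

Huffman merges, smallest pair first:
merge A(110) and C(147): 257
merge B(159) and 257: 416
B is a child of the root — depth 1, so its codeword is a single bit.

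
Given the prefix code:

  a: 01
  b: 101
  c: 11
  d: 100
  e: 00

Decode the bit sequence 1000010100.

debe

Read left to right; each codeword is recognised as soon as it completes (prefix code):
  100→d | 00→e | 101→b | 00→e
Decoded message: debe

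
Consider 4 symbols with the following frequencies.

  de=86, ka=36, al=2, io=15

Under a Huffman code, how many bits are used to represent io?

3

Repeatedly merge the two smallest:
merge al(2) and io(15): 17
merge 17 and ka(36): 53
merge 53 and de(86): 139
The subtree containing io is merged 3 times, so code length = 3.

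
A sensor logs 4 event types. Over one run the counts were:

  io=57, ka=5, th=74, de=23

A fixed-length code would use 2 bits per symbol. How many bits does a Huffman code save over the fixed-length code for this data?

46

Fixed-length: 2 bits × 159 symbols = 318 bits.
Huffman merges:
combine ka(5), de(23) → 28
combine 28, io(57) → 85
combine th(74), 85 → 159
Huffman total = 28 + 85 + 159 = 272 bits.
Saving = 318 − 272 = 46 bits.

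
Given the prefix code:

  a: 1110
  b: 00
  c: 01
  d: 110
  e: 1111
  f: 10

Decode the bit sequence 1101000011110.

dfbca

Read left to right; each codeword is recognised as soon as it completes (prefix code):
  110→d | 10→f | 00→b | 01→c | 1110→a
Decoded message: dfbca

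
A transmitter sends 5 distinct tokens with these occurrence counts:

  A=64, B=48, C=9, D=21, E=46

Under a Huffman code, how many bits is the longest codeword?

3

Merge the two lowest-weight nodes at each step:
merge C(9) and D(21): 30
merge 30 and E(46): 76
merge B(48) and A(64): 112
merge 76 and 112: 188
The rarest symbols sit at the bottom; the longest codeword is 3 bits.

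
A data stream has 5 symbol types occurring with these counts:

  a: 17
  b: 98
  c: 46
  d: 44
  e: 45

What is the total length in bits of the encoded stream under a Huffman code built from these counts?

Merge the two smallest weights repeatedly:
combine a(17), d(44) → 61
combine e(45), c(46) → 91
combine 61, 91 → 152
combine b(98), 152 → 250
Total encoded bits = sum of merged weights = 61 + 91 + 152 + 250 = 554.

554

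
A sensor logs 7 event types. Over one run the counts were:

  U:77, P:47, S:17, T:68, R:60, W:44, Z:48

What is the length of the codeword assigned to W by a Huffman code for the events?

Build the tree from the bottom:
S(17) + W(44) → 61
P(47) + Z(48) → 95
R(60) + 61 → 121
T(68) + U(77) → 145
95 + 121 → 216
145 + 216 → 361
W's leaf is at depth 4, giving a 4-bit codeword.

4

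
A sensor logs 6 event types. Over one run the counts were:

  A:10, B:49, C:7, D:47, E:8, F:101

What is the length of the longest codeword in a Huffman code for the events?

Merge the two lowest-weight nodes at each step:
C(7) + E(8) → 15
A(10) + 15 → 25
25 + D(47) → 72
B(49) + 72 → 121
F(101) + 121 → 222
Maximum depth reached is 5.

5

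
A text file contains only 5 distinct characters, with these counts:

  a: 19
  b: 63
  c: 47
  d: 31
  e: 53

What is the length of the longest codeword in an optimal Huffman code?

Merge the two lowest-weight nodes at each step:
combine a(19), d(31) → 50
combine c(47), 50 → 97
combine e(53), b(63) → 116
combine 97, 116 → 213
The rarest symbols sit at the bottom; the longest codeword is 3 bits.

3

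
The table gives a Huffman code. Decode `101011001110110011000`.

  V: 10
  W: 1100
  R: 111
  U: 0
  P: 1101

VVWRUWWU

Read left to right; each codeword is recognised as soon as it completes (prefix code):
  10→V | 10→V | 1100→W | 111→R | 0→U | 1100→W | 1100→W | 0→U
Decoded message: VVWRUWWU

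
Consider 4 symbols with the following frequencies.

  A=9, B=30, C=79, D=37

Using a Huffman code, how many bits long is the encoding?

Build the Huffman tree bottom-up:
A(9) + B(30) → 39
D(37) + 39 → 76
76 + C(79) → 155
Total encoded bits = sum of merged weights = 39 + 76 + 155 = 270.

270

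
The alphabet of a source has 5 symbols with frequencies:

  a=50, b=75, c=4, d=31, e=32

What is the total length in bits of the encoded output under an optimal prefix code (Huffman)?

Build the Huffman tree bottom-up:
combine c(4), d(31) → 35
combine e(32), 35 → 67
combine a(50), 67 → 117
combine b(75), 117 → 192
Each symbol's bit-cost is frequency × depth; summing gives 411 bits (equivalently 35 + 67 + 117 + 192).

411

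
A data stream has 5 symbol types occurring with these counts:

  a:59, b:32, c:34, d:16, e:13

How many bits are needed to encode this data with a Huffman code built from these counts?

Merge the two smallest weights repeatedly:
e(13) + d(16) → 29
29 + b(32) → 61
c(34) + a(59) → 93
61 + 93 → 154
The encoded length is the sum of every internal node's weight: 29 + 61 + 93 + 154 = 337 bits.

337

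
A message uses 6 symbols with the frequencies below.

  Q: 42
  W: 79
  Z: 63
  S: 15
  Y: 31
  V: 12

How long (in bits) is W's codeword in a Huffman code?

Build the tree from the bottom:
merge V(12) and S(15): 27
merge 27 and Y(31): 58
merge Q(42) and 58: 100
merge Z(63) and W(79): 142
merge 100 and 142: 242
W sits 2 levels below the root, so its codeword is 2 bits.

2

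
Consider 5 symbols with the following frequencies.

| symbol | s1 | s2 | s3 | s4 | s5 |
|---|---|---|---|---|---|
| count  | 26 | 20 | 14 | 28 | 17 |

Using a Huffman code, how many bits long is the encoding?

241

Build the Huffman tree bottom-up:
combine s3(14), s5(17) → 31
combine s2(20), s1(26) → 46
combine s4(28), 31 → 59
combine 46, 59 → 105
Total encoded bits = sum of merged weights = 31 + 46 + 59 + 105 = 241.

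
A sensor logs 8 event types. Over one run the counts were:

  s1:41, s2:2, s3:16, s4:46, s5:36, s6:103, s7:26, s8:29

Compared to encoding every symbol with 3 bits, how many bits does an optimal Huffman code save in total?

Fixed-length: 3 bits × 299 symbols = 897 bits.
Huffman merges:
merge s2(2) and s3(16): 18
merge 18 and s7(26): 44
merge s8(29) and s5(36): 65
merge s1(41) and 44: 85
merge s4(46) and 65: 111
merge 85 and s6(103): 188
merge 111 and 188: 299
Huffman total = 18 + 44 + 65 + 85 + 111 + 188 + 299 = 810 bits.
Saving = 897 − 810 = 87 bits.

87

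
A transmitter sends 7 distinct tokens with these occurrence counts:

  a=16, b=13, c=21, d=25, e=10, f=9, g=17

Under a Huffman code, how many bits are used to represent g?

Build the tree from the bottom:
merge f(9) and e(10): 19
merge b(13) and a(16): 29
merge g(17) and 19: 36
merge c(21) and d(25): 46
merge 29 and 36: 65
merge 46 and 65: 111
g sits 3 levels below the root, so its codeword is 3 bits.

3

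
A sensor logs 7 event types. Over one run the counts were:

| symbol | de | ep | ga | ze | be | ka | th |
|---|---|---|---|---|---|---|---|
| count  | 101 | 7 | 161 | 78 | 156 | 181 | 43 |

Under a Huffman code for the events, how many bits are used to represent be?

2

Build the tree from the bottom:
ep(7) + th(43) → 50
50 + ze(78) → 128
de(101) + 128 → 229
be(156) + ga(161) → 317
ka(181) + 229 → 410
317 + 410 → 727
The subtree containing be is merged 2 times, so code length = 2.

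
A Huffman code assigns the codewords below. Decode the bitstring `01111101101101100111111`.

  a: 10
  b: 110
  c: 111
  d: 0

dcbbbbdcc

Read left to right; each codeword is recognised as soon as it completes (prefix code):
  0→d | 111→c | 110→b | 110→b | 110→b | 110→b | 0→d | 111→c | 111→c
Decoded message: dcbbbbdcc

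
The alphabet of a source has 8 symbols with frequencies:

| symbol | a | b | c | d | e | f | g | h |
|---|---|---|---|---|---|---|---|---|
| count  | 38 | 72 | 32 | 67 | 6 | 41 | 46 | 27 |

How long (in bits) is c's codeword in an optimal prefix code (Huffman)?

4

Repeatedly merge the two smallest:
merge e(6) and h(27): 33
merge c(32) and 33: 65
merge a(38) and f(41): 79
merge g(46) and 65: 111
merge d(67) and b(72): 139
merge 79 and 111: 190
merge 139 and 190: 329
The subtree containing c is merged 4 times, so code length = 4.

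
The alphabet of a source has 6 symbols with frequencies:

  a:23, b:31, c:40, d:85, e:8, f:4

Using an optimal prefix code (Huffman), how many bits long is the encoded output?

410

Greedily combine the two least-frequent nodes:
f(4) + e(8) → 12
12 + a(23) → 35
b(31) + 35 → 66
c(40) + 66 → 106
d(85) + 106 → 191
Total encoded bits = sum of merged weights = 12 + 35 + 66 + 106 + 191 = 410.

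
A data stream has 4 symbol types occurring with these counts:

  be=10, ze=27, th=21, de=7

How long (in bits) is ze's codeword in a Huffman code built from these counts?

Build the tree from the bottom:
de(7) + be(10) → 17
17 + th(21) → 38
ze(27) + 38 → 65
ze is a child of the root — depth 1, so its codeword is a single bit.

1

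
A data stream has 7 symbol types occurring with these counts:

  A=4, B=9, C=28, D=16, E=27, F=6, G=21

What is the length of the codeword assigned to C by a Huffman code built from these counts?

Repeatedly merge the two smallest:
merge A(4) and F(6): 10
merge B(9) and 10: 19
merge D(16) and 19: 35
merge G(21) and E(27): 48
merge C(28) and 35: 63
merge 48 and 63: 111
C's leaf is at depth 2, giving a 2-bit codeword.

2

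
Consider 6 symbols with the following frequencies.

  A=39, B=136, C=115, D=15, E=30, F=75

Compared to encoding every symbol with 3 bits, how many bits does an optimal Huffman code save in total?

281

Fixed-length: 3 bits × 410 symbols = 1230 bits.
Huffman merges:
merge D(15) and E(30): 45
merge A(39) and 45: 84
merge F(75) and 84: 159
merge C(115) and B(136): 251
merge 159 and 251: 410
Huffman total = 45 + 84 + 159 + 251 + 410 = 949 bits.
Saving = 1230 − 949 = 281 bits.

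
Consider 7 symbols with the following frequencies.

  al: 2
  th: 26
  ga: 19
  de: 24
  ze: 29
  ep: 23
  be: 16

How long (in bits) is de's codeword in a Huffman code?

Huffman merges, smallest pair first:
merge al(2) and be(16): 18
merge 18 and ga(19): 37
merge ep(23) and de(24): 47
merge th(26) and ze(29): 55
merge 37 and 47: 84
merge 55 and 84: 139
The subtree containing de is merged 3 times, so code length = 3.

3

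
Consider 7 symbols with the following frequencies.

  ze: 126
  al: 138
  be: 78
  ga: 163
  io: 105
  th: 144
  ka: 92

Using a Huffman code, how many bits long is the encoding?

2375

Merge the two smallest weights repeatedly:
be(78) + ka(92) → 170
io(105) + ze(126) → 231
al(138) + th(144) → 282
ga(163) + 170 → 333
231 + 282 → 513
333 + 513 → 846
Total encoded bits = sum of merged weights = 170 + 231 + 282 + 333 + 513 + 846 = 2375.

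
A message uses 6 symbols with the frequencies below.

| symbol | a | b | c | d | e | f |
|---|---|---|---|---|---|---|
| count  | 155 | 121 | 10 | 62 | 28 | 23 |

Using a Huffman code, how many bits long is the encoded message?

860

Greedily combine the two least-frequent nodes:
combine c(10), f(23) → 33
combine e(28), 33 → 61
combine 61, d(62) → 123
combine b(121), 123 → 244
combine a(155), 244 → 399
Total encoded bits = sum of merged weights = 33 + 61 + 123 + 244 + 399 = 860.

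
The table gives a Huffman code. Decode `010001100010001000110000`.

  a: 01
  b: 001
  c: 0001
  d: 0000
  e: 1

aceccced

Read left to right; each codeword is recognised as soon as it completes (prefix code):
  01→a | 0001→c | 1→e | 0001→c | 0001→c | 0001→c | 1→e | 0000→d
Decoded message: aceccced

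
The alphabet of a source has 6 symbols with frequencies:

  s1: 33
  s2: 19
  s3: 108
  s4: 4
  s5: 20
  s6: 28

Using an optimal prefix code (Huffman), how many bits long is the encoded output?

443

Merge the two smallest weights repeatedly:
combine s4(4), s2(19) → 23
combine s5(20), 23 → 43
combine s6(28), s1(33) → 61
combine 43, 61 → 104
combine 104, s3(108) → 212
Each symbol's bit-cost is frequency × depth; summing gives 443 bits (equivalently 23 + 43 + 61 + 104 + 212).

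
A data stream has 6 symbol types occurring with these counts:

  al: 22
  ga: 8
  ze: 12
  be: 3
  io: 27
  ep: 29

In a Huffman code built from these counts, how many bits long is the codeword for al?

2

Repeatedly merge the two smallest:
combine be(3), ga(8) → 11
combine 11, ze(12) → 23
combine al(22), 23 → 45
combine io(27), ep(29) → 56
combine 45, 56 → 101
al's leaf is at depth 2, giving a 2-bit codeword.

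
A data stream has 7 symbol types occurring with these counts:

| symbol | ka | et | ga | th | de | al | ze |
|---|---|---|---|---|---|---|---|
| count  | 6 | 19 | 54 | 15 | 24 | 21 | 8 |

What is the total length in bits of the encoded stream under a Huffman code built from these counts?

Build the Huffman tree bottom-up:
merge ka(6) and ze(8): 14
merge 14 and th(15): 29
merge et(19) and al(21): 40
merge de(24) and 29: 53
merge 40 and 53: 93
merge ga(54) and 93: 147
Each symbol's bit-cost is frequency × depth; summing gives 376 bits (equivalently 14 + 29 + 40 + 53 + 93 + 147).

376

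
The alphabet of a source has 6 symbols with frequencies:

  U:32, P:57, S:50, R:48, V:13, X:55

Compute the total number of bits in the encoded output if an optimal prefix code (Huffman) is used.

Merge the two smallest weights repeatedly:
merge V(13) and U(32): 45
merge 45 and R(48): 93
merge S(50) and X(55): 105
merge P(57) and 93: 150
merge 105 and 150: 255
Each symbol's bit-cost is frequency × depth; summing gives 648 bits (equivalently 45 + 93 + 105 + 150 + 255).

648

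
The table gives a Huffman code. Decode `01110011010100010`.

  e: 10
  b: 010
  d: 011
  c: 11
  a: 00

dedbeae

Read left to right; each codeword is recognised as soon as it completes (prefix code):
  011→d | 10→e | 011→d | 010→b | 10→e | 00→a | 10→e
Decoded message: dedbeae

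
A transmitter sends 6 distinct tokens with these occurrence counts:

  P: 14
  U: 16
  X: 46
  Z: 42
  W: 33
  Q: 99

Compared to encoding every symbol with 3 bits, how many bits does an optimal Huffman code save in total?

Fixed-length: 3 bits × 250 symbols = 750 bits.
Huffman merges:
P(14) + U(16) → 30
30 + W(33) → 63
Z(42) + X(46) → 88
63 + 88 → 151
Q(99) + 151 → 250
Huffman total = 30 + 63 + 88 + 151 + 250 = 582 bits.
Saving = 750 − 582 = 168 bits.

168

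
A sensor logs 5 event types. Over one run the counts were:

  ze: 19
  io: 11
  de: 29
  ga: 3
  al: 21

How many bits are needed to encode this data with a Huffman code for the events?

Greedily combine the two least-frequent nodes:
merge ga(3) and io(11): 14
merge 14 and ze(19): 33
merge al(21) and de(29): 50
merge 33 and 50: 83
The encoded length is the sum of every internal node's weight: 14 + 33 + 50 + 83 = 180 bits.

180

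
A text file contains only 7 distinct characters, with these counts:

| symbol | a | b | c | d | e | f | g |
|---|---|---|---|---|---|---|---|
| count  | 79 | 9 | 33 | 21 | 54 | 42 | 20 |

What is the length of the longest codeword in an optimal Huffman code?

Merge the two lowest-weight nodes at each step:
combine b(9), g(20) → 29
combine d(21), 29 → 50
combine c(33), f(42) → 75
combine 50, e(54) → 104
combine 75, a(79) → 154
combine 104, 154 → 258
Maximum depth reached is 4.

4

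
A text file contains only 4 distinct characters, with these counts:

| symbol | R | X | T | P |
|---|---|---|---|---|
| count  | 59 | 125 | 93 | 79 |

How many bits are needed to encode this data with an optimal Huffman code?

712

Merge the two smallest weights repeatedly:
R(59) + P(79) → 138
T(93) + X(125) → 218
138 + 218 → 356
Each symbol's bit-cost is frequency × depth; summing gives 712 bits (equivalently 138 + 218 + 356).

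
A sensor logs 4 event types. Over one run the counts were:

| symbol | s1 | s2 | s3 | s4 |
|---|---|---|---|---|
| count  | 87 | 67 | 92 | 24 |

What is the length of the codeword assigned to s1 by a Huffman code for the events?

2

Repeatedly merge the two smallest:
s4(24) + s2(67) → 91
s1(87) + 91 → 178
s3(92) + 178 → 270
The subtree containing s1 is merged 2 times, so code length = 2.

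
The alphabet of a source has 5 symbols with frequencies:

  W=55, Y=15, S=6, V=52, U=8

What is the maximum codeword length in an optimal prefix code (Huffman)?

4

Merge the two lowest-weight nodes at each step:
merge S(6) and U(8): 14
merge 14 and Y(15): 29
merge 29 and V(52): 81
merge W(55) and 81: 136
The rarest symbols sit at the bottom; the longest codeword is 4 bits.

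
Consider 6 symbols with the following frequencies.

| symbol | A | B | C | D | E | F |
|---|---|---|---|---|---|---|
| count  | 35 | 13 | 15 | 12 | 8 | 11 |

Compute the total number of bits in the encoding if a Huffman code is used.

Greedily combine the two least-frequent nodes:
E(8) + F(11) → 19
D(12) + B(13) → 25
C(15) + 19 → 34
25 + 34 → 59
A(35) + 59 → 94
Each symbol's bit-cost is frequency × depth; summing gives 231 bits (equivalently 19 + 25 + 34 + 59 + 94).

231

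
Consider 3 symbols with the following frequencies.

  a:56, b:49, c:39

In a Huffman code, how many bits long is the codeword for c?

Repeatedly merge the two smallest:
merge c(39) and b(49): 88
merge a(56) and 88: 144
The subtree containing c is merged 2 times, so code length = 2.

2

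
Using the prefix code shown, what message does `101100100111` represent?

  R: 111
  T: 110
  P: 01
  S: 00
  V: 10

Read left to right; each codeword is recognised as soon as it completes (prefix code):
  10→V | 110→T | 01→P | 00→S | 111→R
Decoded message: VTPSR

VTPSR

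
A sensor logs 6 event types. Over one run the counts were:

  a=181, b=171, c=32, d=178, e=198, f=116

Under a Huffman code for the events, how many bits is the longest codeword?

4

Merge the two lowest-weight nodes at each step:
merge c(32) and f(116): 148
merge 148 and b(171): 319
merge d(178) and a(181): 359
merge e(198) and 319: 517
merge 359 and 517: 876
The rarest symbols sit at the bottom; the longest codeword is 4 bits.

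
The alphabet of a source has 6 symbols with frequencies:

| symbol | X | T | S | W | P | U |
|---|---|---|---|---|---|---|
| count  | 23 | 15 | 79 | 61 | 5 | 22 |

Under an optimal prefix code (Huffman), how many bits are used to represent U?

Build the tree from the bottom:
combine P(5), T(15) → 20
combine 20, U(22) → 42
combine X(23), 42 → 65
combine W(61), 65 → 126
combine S(79), 126 → 205
The subtree containing U is merged 4 times, so code length = 4.

4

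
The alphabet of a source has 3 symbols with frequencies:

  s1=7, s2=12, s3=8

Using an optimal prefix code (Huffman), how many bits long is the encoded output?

Build the Huffman tree bottom-up:
combine s1(7), s3(8) → 15
combine s2(12), 15 → 27
Each symbol's bit-cost is frequency × depth; summing gives 42 bits (equivalently 15 + 27).

42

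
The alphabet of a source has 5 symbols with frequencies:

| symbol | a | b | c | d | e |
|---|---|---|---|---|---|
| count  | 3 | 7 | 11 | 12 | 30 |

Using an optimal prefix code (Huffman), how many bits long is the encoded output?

127

Build the Huffman tree bottom-up:
merge a(3) and b(7): 10
merge 10 and c(11): 21
merge d(12) and 21: 33
merge e(30) and 33: 63
Each symbol's bit-cost is frequency × depth; summing gives 127 bits (equivalently 10 + 21 + 33 + 63).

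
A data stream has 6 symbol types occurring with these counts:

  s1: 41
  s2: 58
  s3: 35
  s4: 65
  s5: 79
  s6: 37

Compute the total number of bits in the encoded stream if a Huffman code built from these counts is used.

801

Merge the two smallest weights repeatedly:
combine s3(35), s6(37) → 72
combine s1(41), s2(58) → 99
combine s4(65), 72 → 137
combine s5(79), 99 → 178
combine 137, 178 → 315
Each symbol's bit-cost is frequency × depth; summing gives 801 bits (equivalently 72 + 99 + 137 + 178 + 315).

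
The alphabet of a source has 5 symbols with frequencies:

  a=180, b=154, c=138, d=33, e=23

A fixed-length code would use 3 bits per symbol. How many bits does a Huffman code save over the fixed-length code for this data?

472

Fixed-length: 3 bits × 528 symbols = 1584 bits.
Huffman merges:
e(23) + d(33) → 56
56 + c(138) → 194
b(154) + a(180) → 334
194 + 334 → 528
Huffman total = 56 + 194 + 334 + 528 = 1112 bits.
Saving = 1584 − 1112 = 472 bits.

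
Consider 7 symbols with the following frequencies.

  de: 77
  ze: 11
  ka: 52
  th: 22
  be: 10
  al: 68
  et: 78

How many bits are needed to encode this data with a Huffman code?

Merge the two smallest weights repeatedly:
merge be(10) and ze(11): 21
merge 21 and th(22): 43
merge 43 and ka(52): 95
merge al(68) and de(77): 145
merge et(78) and 95: 173
merge 145 and 173: 318
Total encoded bits = sum of merged weights = 21 + 43 + 95 + 145 + 173 + 318 = 795.

795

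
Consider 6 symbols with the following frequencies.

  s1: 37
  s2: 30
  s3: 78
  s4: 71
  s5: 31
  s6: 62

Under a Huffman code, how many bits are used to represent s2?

4

Huffman merges, smallest pair first:
merge s2(30) and s5(31): 61
merge s1(37) and 61: 98
merge s6(62) and s4(71): 133
merge s3(78) and 98: 176
merge 133 and 176: 309
The subtree containing s2 is merged 4 times, so code length = 4.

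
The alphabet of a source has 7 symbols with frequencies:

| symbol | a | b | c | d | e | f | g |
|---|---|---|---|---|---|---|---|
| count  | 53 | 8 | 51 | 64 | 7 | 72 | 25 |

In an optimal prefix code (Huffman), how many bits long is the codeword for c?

3

Build the tree from the bottom:
merge e(7) and b(8): 15
merge 15 and g(25): 40
merge 40 and c(51): 91
merge a(53) and d(64): 117
merge f(72) and 91: 163
merge 117 and 163: 280
c's leaf is at depth 3, giving a 3-bit codeword.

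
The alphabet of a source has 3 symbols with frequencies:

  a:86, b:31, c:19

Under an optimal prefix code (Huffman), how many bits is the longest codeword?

Merge the two lowest-weight nodes at each step:
combine c(19), b(31) → 50
combine 50, a(86) → 136
The first pair merged (c, b) ends up deepest, at depth 2.

2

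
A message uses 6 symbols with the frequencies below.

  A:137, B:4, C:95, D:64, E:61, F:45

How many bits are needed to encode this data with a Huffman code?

971

Greedily combine the two least-frequent nodes:
merge B(4) and F(45): 49
merge 49 and E(61): 110
merge D(64) and C(95): 159
merge 110 and A(137): 247
merge 159 and 247: 406
The encoded length is the sum of every internal node's weight: 49 + 110 + 159 + 247 + 406 = 971 bits.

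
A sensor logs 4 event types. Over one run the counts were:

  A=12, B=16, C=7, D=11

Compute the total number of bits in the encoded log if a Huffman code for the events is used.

92

Merge the two smallest weights repeatedly:
merge C(7) and D(11): 18
merge A(12) and B(16): 28
merge 18 and 28: 46
Total encoded bits = sum of merged weights = 18 + 28 + 46 = 92.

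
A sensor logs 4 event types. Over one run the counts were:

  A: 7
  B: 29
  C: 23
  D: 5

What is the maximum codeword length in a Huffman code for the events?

3

Merge the two lowest-weight nodes at each step:
D(5) + A(7) → 12
12 + C(23) → 35
B(29) + 35 → 64
The rarest symbols sit at the bottom; the longest codeword is 3 bits.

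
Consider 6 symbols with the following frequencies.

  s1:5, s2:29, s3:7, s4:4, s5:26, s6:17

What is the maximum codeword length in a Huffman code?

4

Merge the two lowest-weight nodes at each step:
s4(4) + s1(5) → 9
s3(7) + 9 → 16
16 + s6(17) → 33
s5(26) + s2(29) → 55
33 + 55 → 88
The first pair merged (s4, s1) ends up deepest, at depth 4.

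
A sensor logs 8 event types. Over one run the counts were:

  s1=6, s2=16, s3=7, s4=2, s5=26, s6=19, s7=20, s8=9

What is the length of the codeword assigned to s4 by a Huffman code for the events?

Huffman merges, smallest pair first:
s4(2) + s1(6) → 8
s3(7) + 8 → 15
s8(9) + 15 → 24
s2(16) + s6(19) → 35
s7(20) + 24 → 44
s5(26) + 35 → 61
44 + 61 → 105
s4 sits 5 levels below the root, so its codeword is 5 bits.

5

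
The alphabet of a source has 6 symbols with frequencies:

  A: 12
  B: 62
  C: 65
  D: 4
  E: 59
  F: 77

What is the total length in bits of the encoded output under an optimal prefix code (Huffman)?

649

Merge the two smallest weights repeatedly:
D(4) + A(12) → 16
16 + E(59) → 75
B(62) + C(65) → 127
75 + F(77) → 152
127 + 152 → 279
Total encoded bits = sum of merged weights = 16 + 75 + 127 + 152 + 279 = 649.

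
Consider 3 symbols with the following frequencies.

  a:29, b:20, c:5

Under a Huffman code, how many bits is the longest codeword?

2

Merge the two lowest-weight nodes at each step:
merge c(5) and b(20): 25
merge 25 and a(29): 54
The rarest symbols sit at the bottom; the longest codeword is 2 bits.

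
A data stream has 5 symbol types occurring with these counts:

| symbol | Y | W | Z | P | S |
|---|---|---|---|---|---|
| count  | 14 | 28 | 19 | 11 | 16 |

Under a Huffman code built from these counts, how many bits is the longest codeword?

3

Merge the two lowest-weight nodes at each step:
combine P(11), Y(14) → 25
combine S(16), Z(19) → 35
combine 25, W(28) → 53
combine 35, 53 → 88
The rarest symbols sit at the bottom; the longest codeword is 3 bits.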